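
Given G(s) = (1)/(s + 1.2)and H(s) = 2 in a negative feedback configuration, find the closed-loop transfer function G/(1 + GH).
Closed-loop T = G/(1+GH).
Numerator: G_num * H_den = 1.
Denominator: G_den * H_den + G_num * H_num = (s + 1.2) + (2) = s + 3.2.
T(s) = (1)/(s + 3.2)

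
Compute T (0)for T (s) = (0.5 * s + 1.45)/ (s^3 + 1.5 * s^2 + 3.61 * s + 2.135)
DC gain = T(0) = num(0)/den(0) = 1.45/2.135 = 0.6792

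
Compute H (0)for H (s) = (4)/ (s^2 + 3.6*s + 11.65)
DC gain = H(0) = num(0)/den(0) = 4/11.65 = 0.3433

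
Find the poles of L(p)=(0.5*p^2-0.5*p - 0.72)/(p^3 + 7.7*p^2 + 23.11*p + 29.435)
Set denominator = 0: p^3 + 7.7*p^2 + 23.11*p + 29.435 = (p + 3.5)(p^2 + 4.2*p + 8.41) = 0 → Poles: -2.1 + 2j, -2.1 - 2j, -3.5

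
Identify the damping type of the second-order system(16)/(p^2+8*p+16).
Standard form: ωn²/(p²+2ζωn·p+ωn²) gives ωn=4, ζ=1.
Critically damped (ζ = 1)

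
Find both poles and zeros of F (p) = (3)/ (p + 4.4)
Set denominator = 0: p + 4.4 = 0 → Poles: -4.4
Numerator is a nonzero constant (3) → Zeros: none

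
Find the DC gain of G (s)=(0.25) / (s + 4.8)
DC gain = G(0) = num(0)/den(0) = 0.25/4.8 = 0.05208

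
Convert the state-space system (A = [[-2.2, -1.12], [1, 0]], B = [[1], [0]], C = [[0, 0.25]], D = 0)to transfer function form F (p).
F(p) = C(pI - A)⁻¹B + D.
Characteristic polynomial det(pI - A) = p^2 + 2.2*p + 1.12.
Numerator from C·adj(pI-A)·B + D·det(pI-A) = 0.25.
F(p) = (0.25)/(p^2 + 2.2*p + 1.12)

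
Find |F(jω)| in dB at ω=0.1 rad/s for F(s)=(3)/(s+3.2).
Substitute s = j*0.1: F(j0.1) = 0.936585 - 0.0292683j.
|F(j0.1)| = sqrt(Re² + Im²) = 0.937.
20*log₁₀(0.937) = -0.56 dB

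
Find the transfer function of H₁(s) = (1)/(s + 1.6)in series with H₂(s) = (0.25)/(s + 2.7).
Series: H = H₁ · H₂ = (n₁·n₂)/(d₁·d₂).
Num: n₁·n₂ = 0.25. Den: d₁·d₂ = s^2 + 4.3*s + 4.32.
H(s) = (0.25)/(s^2 + 4.3*s + 4.32)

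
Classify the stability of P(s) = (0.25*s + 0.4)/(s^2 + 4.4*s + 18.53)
Denominator: s^2 + 4.4*s + 18.53. Poles: -2.2 + 3.7j, -2.2 - 3.7j. Stable (all poles in LHP)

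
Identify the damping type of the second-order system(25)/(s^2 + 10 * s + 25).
Standard form: ωn²/(s²+2ζωn·s+ωn²) gives ωn=5, ζ=1.
Critically damped (ζ = 1)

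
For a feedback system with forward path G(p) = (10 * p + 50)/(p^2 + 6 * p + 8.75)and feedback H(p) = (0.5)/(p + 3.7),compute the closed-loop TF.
Closed-loop T = G/(1+GH).
Numerator: G_num * H_den = 10*p^2 + 87*p + 185.
Denominator: G_den * H_den + G_num * H_num = (p^3 + 9.7*p^2 + 30.95*p + 32.375) + (5*p + 25) = p^3 + 9.7*p^2 + 35.95*p + 57.375.
T(p) = (10*p^2 + 87*p + 185)/(p^3 + 9.7*p^2 + 35.95*p + 57.375)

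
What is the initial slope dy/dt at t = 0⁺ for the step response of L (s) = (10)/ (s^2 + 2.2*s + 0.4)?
IVT: y'(0⁺) = lim_{s→∞} s²·Y(s) = lim_{s→∞} s·L(s).
deg(num) = 0, deg(den) = 2, relative degree = 2 ≥ 2, so s·L(s) → 0. Initial slope = 0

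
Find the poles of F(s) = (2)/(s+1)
Set denominator = 0: s + 1 = 0 → Poles: -1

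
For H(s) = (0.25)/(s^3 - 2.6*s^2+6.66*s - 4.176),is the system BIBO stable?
Denominator: s^3 - 2.6*s^2 + 6.66*s - 4.176 = (s - 0.8)(s^2 - 1.8*s + 5.22). Poles: 0.8, 0.9 + 2.1j, 0.9 - 2.1j. All Re(p)<0: No (unstable)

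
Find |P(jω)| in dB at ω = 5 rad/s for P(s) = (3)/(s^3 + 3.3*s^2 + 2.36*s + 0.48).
Substitute s = j*5: P(j5) = -0.0125917 + 0.0173784j.
|P(j5)| = sqrt(Re² + Im²) = 0.02146.
20*log₁₀(0.02146) = -33.37 dB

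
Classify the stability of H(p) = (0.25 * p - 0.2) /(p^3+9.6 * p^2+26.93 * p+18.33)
Denominator: p^3 + 9.6*p^2 + 26.93*p + 18.33 = (p + 3.9)(p + 4.7)(p + 1). Poles: -1, -3.9, -4.7. Stable (all poles in LHP)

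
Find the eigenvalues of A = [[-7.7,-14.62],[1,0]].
Eigenvalues solve det(λI - A) = 0.
Characteristic polynomial: λ^2 + 7.7*λ + 14.62 = 0.
Factor: (λ + 4.3)(λ + 3.4) = 0.
Roots: -3.4, -4.3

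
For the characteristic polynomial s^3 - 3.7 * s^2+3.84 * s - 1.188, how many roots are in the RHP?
s^3 - 3.7*s^2 + 3.84*s - 1.188 = (s - 2.2)(s - 0.6)(s - 0.9). Poles: 0.6, 0.9, 2.2. RHP poles (Re>0): 3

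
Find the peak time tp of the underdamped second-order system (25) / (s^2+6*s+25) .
Standard form: ωn²/(s²+2ζωn·s+ωn²) → ωn = 5, ζ = 0.6.
ωd = ωn·√(1-ζ²) = 5·√(1-0.6²) = 4.
tp = π/ωd = π/4 = 0.7854 s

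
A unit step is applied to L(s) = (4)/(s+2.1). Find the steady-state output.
FVT: lim_{t→∞} y(t) = lim_{s→0} s*Y(s) where Y(s) = L(s)/s.
= lim_{s→0} L(s) = L(0) = num(0)/den(0) = 4/2.1 = 1.905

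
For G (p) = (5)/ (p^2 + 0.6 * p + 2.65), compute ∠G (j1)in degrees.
Substitute p = j*1: G(j1) = 2.6764 - 0.973236j.
∠G(j1) = atan2(Im, Re) = atan2(-0.973236, 2.6764) = -19.98°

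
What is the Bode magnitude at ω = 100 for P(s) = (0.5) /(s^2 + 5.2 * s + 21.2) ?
Substitute s = j*100: P(j100) = -4.99705e-05 - 2.60399e-06j.
|P(j100)| = sqrt(Re² + Im²) = 5.004e-05.
20*log₁₀(5.004e-05) = -86.01 dB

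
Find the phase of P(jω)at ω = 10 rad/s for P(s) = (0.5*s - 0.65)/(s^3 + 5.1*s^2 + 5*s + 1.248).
Substitute s = j*10: P(j10) = -0.00380539 - 0.00272211j.
∠P(j10) = atan2(Im, Re) = atan2(-0.00272211, -0.00380539) = -144.42°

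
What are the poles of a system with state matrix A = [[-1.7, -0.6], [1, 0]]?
Eigenvalues solve det(λI - A) = 0.
Characteristic polynomial: λ^2 + 1.7*λ + 0.6 = 0.
Factor: (λ + 1.2)(λ + 0.5) = 0.
Roots: -0.5, -1.2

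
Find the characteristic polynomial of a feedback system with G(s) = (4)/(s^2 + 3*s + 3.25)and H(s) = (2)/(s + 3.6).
Characteristic poly = G_den * H_den + G_num * H_num = (s^3 + 6.6*s^2 + 14.05*s + 11.7) + (8) = s^3 + 6.6*s^2 + 14.05*s + 19.7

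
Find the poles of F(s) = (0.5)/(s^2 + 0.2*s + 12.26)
Set denominator = 0: s^2 + 0.2*s + 12.26 = 0 → Poles: -0.1 + 3.5j, -0.1 - 3.5j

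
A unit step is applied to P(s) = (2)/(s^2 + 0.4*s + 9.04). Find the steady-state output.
FVT: lim_{t→∞} y(t) = lim_{s→0} s*Y(s) where Y(s) = P(s)/s.
= lim_{s→0} P(s) = P(0) = num(0)/den(0) = 2/9.04 = 0.2212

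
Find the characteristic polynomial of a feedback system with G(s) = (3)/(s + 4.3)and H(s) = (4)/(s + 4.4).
Characteristic poly = G_den * H_den + G_num * H_num = (s^2 + 8.7*s + 18.92) + (12) = s^2 + 8.7*s + 30.92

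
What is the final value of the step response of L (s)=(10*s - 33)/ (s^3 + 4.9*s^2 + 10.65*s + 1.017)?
FVT: lim_{t→∞} y(t) = lim_{s→0} s*Y(s) where Y(s) = L(s)/s.
= lim_{s→0} L(s) = L(0) = num(0)/den(0) = -33/1.017 = -32.45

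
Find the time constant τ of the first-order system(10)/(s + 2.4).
First-order system: τ = -1/pole. Pole = -2.4. τ = -1/(-2.4) = 0.4167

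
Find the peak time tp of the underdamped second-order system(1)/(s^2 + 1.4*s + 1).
Standard form: ωn²/(s²+2ζωn·s+ωn²) → ωn = 1, ζ = 0.7.
ωd = ωn·√(1-ζ²) = 1·√(1-0.7²) = 0.7141.
tp = π/ωd = π/0.7141 = 4.399 s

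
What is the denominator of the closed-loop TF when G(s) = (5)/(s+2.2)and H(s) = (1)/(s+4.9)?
Characteristic poly = G_den * H_den + G_num * H_num = (s^2 + 7.1*s + 10.78) + (5) = s^2 + 7.1*s + 15.78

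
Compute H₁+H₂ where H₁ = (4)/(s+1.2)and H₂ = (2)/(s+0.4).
Parallel: H = H₁ + H₂ = (n₁·d₂ + n₂·d₁)/(d₁·d₂).
n₁·d₂ = 4*s + 1.6. n₂·d₁ = 2*s + 2.4. Sum = 6*s + 4. d₁·d₂ = s^2 + 1.6*s + 0.48.
H(s) = (6*s + 4)/(s^2 + 1.6*s + 0.48)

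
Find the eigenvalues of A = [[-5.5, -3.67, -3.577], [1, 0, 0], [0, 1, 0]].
Eigenvalues solve det(λI - A) = 0.
Characteristic polynomial: λ^3 + 5.5*λ^2 + 3.67*λ + 3.577 = 0.
Factor: (λ + 4.9)(λ^2 + 0.6*λ + 0.73) = 0.
Roots: -0.3 + 0.8j, -0.3 - 0.8j, -4.9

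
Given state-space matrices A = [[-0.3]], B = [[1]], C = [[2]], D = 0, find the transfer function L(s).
L(s) = C(sI - A)⁻¹B + D.
Characteristic polynomial det(sI - A) = s + 0.3.
Numerator from C·adj(sI-A)·B + D·det(sI-A) = 2.
L(s) = (2)/(s + 0.3)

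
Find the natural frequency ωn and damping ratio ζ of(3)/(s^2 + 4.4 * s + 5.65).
Underdamped: complex pole -2.2 + 0.9j. ωn = |pole| = 2.377, ζ = -Re(pole)/ωn = 0.9255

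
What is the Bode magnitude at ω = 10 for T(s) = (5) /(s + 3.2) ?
Substitute s = j*10: T(j10) = 0.145138 - 0.453556j.
|T(j10)| = sqrt(Re² + Im²) = 0.4762.
20*log₁₀(0.4762) = -6.44 dB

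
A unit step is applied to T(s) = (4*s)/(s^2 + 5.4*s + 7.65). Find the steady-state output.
FVT: lim_{t→∞} y(t) = lim_{s→0} s*Y(s) where Y(s) = T(s)/s.
= lim_{s→0} T(s) = T(0) = num(0)/den(0) = 0/7.65 = 0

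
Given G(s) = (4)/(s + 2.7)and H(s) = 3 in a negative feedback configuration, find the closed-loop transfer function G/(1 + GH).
Closed-loop T = G/(1+GH).
Numerator: G_num * H_den = 4.
Denominator: G_den * H_den + G_num * H_num = (s + 2.7) + (12) = s + 14.7.
T(s) = (4)/(s + 14.7)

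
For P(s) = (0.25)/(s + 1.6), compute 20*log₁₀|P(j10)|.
Substitute s = j*10: P(j10) = 0.00390016 - 0.024376j.
|P(j10)| = sqrt(Re² + Im²) = 0.02469.
20*log₁₀(0.02469) = -32.15 dB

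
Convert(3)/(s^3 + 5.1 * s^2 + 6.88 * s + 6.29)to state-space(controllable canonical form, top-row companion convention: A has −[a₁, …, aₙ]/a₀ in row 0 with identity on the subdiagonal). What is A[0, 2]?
Reachable canonical form for den = s^3 + 5.1*s^2 + 6.88*s + 6.29: top row of A = -[a₁,a₂,...,aₙ]/a₀, ones on the subdiagonal, zeros elsewhere.
A = [[-5.1, -6.88, -6.29], [1, 0, 0], [0, 1, 0]].
A[0,2] = -6.29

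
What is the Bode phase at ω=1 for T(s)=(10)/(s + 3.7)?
Substitute s = j*1: T(j1) = 2.51872 - 0.680735j.
∠T(j1) = atan2(Im, Re) = atan2(-0.680735, 2.51872) = -15.12°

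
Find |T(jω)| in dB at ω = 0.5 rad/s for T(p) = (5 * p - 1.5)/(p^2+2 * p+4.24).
Substitute p = j*0.5: T(j0.5) = -0.205968 + 0.678187j.
|T(j0.5)| = sqrt(Re² + Im²) = 0.7088.
20*log₁₀(0.7088) = -2.99 dB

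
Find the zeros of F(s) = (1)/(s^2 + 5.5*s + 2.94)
Numerator is a nonzero constant (1) → Zeros: none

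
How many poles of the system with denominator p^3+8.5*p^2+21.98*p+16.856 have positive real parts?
p^3 + 8.5*p^2 + 21.98*p + 16.856 = (p + 2.8)(p + 4.3)(p + 1.4). Poles: -1.4, -2.8, -4.3. RHP poles (Re>0): 0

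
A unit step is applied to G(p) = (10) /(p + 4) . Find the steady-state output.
FVT: lim_{t→∞} y(t) = lim_{p→0} p*Y(p) where Y(p) = G(p)/p.
= lim_{p→0} G(p) = G(0) = num(0)/den(0) = 10/4 = 2.5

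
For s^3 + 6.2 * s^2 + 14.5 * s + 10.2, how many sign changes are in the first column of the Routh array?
Routh array:
s^3: [1, 14.5]; s^2: [6.2, 10.2]; s^1: [12.8548]; s^0: [10.2]
First column: [1, 6.2, 12.8548, 10.2]. Sign changes = 0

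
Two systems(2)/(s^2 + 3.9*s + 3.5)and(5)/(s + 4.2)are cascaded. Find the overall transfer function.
Series: H = H₁ · H₂ = (n₁·n₂)/(d₁·d₂).
Num: n₁·n₂ = 10. Den: d₁·d₂ = s^3 + 8.1*s^2 + 19.88*s + 14.7.
H(s) = (10)/(s^3 + 8.1*s^2 + 19.88*s + 14.7)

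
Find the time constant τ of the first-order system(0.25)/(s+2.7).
First-order system: τ = -1/pole. Pole = -2.7. τ = -1/(-2.7) = 0.3704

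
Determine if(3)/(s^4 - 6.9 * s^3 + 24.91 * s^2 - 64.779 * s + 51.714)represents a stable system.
Denominator: s^4 - 6.9*s^3 + 24.91*s^2 - 64.779*s + 51.714 = (s - 1.2)(s - 3.9)(s^2 - 1.8*s + 11.05). Poles: 0.9 + 3.2j, 0.9 - 3.2j, 1.2, 3.9. All Re(p)<0: No (unstable)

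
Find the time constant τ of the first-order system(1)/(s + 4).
First-order system: τ = -1/pole. Pole = -4. τ = -1/(-4) = 0.25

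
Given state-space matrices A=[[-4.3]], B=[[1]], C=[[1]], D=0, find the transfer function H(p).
H(p) = C(pI - A)⁻¹B + D.
Characteristic polynomial det(pI - A) = p + 4.3.
Numerator from C·adj(pI-A)·B + D·det(pI-A) = 1.
H(p) = (1)/(p + 4.3)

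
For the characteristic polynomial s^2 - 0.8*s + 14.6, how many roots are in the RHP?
Poles: 0.4 + 3.8j, 0.4 - 3.8j. RHP poles (Re>0): 2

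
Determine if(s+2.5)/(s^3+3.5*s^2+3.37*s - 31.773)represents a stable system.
Denominator: s^3 + 3.5*s^2 + 3.37*s - 31.773 = (s - 2.1)(s^2 + 5.6*s + 15.13). Poles: -2.8 + 2.7j, -2.8 - 2.7j, 2.1. All Re(p)<0: No (unstable)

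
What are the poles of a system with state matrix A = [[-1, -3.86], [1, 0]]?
Eigenvalues solve det(λI - A) = 0.
Characteristic polynomial: λ^2 + λ + 3.86 = 0.
Roots: -0.5 + 1.9j, -0.5 - 1.9j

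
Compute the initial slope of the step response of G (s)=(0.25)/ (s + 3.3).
IVT: y'(0⁺) = lim_{s→∞} s²·Y(s) = lim_{s→∞} s·G(s).
deg(num) = 0, deg(den) = 1, relative degree = 1, so s·G(s) → (leading num)/(leading den) = 0.25/1 = 0.25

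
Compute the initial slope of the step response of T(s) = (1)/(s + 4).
IVT: y'(0⁺) = lim_{s→∞} s²·Y(s) = lim_{s→∞} s·T(s).
deg(num) = 0, deg(den) = 1, relative degree = 1, so s·T(s) → (leading num)/(leading den) = 1/1 = 1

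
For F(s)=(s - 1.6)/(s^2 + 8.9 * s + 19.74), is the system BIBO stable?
Denominator: s^2 + 8.9*s + 19.74 = (s + 4.2)(s + 4.7). Poles: -4.2, -4.7. All Re(p)<0: Yes (stable)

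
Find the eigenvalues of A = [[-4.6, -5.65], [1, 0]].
Eigenvalues solve det(λI - A) = 0.
Characteristic polynomial: λ^2 + 4.6*λ + 5.65 = 0.
Roots: -2.3 + 0.6j, -2.3 - 0.6j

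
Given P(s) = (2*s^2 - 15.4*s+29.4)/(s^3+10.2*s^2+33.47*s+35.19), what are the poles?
Set denominator = 0: s^3 + 10.2*s^2 + 33.47*s + 35.19 = (s + 3.4)(s + 4.5)(s + 2.3) = 0 → Poles: -2.3, -3.4, -4.5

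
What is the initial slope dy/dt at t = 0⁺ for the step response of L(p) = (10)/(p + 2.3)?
IVT: y'(0⁺) = lim_{p→∞} p²·Y(p) = lim_{p→∞} p·L(p).
deg(num) = 0, deg(den) = 1, relative degree = 1, so p·L(p) → (leading num)/(leading den) = 10/1 = 10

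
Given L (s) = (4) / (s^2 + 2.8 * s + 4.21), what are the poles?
Set denominator = 0: s^2 + 2.8*s + 4.21 = 0 → Poles: -1.4 + 1.5j, -1.4 - 1.5j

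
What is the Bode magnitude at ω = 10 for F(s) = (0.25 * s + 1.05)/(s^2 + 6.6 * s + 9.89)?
Substitute s = j*10: F(j10) = 0.00564168 - 0.0236117j.
|F(j10)| = sqrt(Re² + Im²) = 0.02428.
20*log₁₀(0.02428) = -32.30 dB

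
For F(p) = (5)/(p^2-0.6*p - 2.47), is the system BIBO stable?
Denominator: p^2 - 0.6*p - 2.47 = (p - 1.9)(p + 1.3). Poles: -1.3, 1.9. All Re(p)<0: No (unstable)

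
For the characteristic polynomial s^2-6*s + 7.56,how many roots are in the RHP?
s^2 - 6*s + 7.56 = (s - 1.8)(s - 4.2). Poles: 1.8, 4.2. RHP poles (Re>0): 2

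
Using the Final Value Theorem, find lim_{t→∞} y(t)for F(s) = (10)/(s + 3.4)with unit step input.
FVT: lim_{t→∞} y(t) = lim_{s→0} s*Y(s) where Y(s) = F(s)/s.
= lim_{s→0} F(s) = F(0) = num(0)/den(0) = 10/3.4 = 2.941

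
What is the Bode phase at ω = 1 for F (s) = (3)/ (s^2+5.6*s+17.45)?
Substitute s = j*1: F(j1) = 0.163431 - 0.055636j.
∠F(j1) = atan2(Im, Re) = atan2(-0.055636, 0.163431) = -18.80°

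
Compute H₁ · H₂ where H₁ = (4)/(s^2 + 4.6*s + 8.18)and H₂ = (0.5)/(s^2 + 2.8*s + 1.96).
Series: H = H₁ · H₂ = (n₁·n₂)/(d₁·d₂).
Num: n₁·n₂ = 2. Den: d₁·d₂ = s^4 + 7.4*s^3 + 23.02*s^2 + 31.92*s + 16.0328.
H(s) = (2)/(s^4 + 7.4*s^3 + 23.02*s^2 + 31.92*s + 16.0328)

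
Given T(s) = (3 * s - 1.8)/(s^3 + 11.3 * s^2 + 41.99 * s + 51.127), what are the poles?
Set denominator = 0: s^3 + 11.3*s^2 + 41.99*s + 51.127 = (s + 4.3)(s + 4.1)(s + 2.9) = 0 → Poles: -2.9, -4.1, -4.3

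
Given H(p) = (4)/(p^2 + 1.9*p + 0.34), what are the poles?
Set denominator = 0: p^2 + 1.9*p + 0.34 = (p + 0.2)(p + 1.7) = 0 → Poles: -0.2, -1.7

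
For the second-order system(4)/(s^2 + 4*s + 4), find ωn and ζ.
Standard form: ωn²/(s²+2ζωn·s+ωn²).
const=4=ωn² → ωn=2, s coeff=4=2ζωn → ζ=1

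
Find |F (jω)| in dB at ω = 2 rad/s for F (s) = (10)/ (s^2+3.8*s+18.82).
Substitute s = j*2: F(j2) = 0.534261 - 0.27398j.
|F(j2)| = sqrt(Re² + Im²) = 0.6004.
20*log₁₀(0.6004) = -4.43 dB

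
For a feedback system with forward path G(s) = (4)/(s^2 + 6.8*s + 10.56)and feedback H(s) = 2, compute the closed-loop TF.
Closed-loop T = G/(1+GH).
Numerator: G_num * H_den = 4.
Denominator: G_den * H_den + G_num * H_num = (s^2 + 6.8*s + 10.56) + (8) = s^2 + 6.8*s + 18.56.
T(s) = (4)/(s^2 + 6.8*s + 18.56)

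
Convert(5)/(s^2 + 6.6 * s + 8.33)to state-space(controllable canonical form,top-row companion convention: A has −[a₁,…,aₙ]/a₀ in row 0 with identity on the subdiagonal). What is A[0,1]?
Reachable canonical form for den = s^2 + 6.6*s + 8.33: top row of A = -[a₁,a₂,...,aₙ]/a₀, ones on the subdiagonal, zeros elsewhere.
A = [[-6.6, -8.33], [1, 0]].
A[0,1] = -8.33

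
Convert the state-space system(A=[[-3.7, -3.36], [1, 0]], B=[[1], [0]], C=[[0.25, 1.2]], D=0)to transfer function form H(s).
H(s) = C(sI - A)⁻¹B + D.
Characteristic polynomial det(sI - A) = s^2 + 3.7*s + 3.36.
Numerator from C·adj(sI-A)·B + D·det(sI-A) = 0.25*s + 1.2.
H(s) = (0.25*s + 1.2)/(s^2 + 3.7*s + 3.36)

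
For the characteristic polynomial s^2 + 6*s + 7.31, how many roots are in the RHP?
s^2 + 6*s + 7.31 = (s + 1.7)(s + 4.3). Poles: -1.7, -4.3. RHP poles (Re>0): 0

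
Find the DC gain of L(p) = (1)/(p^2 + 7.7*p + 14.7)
DC gain = L(0) = num(0)/den(0) = 1/14.7 = 0.06803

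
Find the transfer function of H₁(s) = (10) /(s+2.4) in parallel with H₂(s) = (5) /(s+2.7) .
Parallel: H = H₁ + H₂ = (n₁·d₂ + n₂·d₁)/(d₁·d₂).
n₁·d₂ = 10*s + 27. n₂·d₁ = 5*s + 12. Sum = 15*s + 39. d₁·d₂ = s^2 + 5.1*s + 6.48.
H(s) = (15*s + 39)/(s^2 + 5.1*s + 6.48)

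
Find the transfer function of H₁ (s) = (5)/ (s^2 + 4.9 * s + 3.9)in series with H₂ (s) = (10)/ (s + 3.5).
Series: H = H₁ · H₂ = (n₁·n₂)/(d₁·d₂).
Num: n₁·n₂ = 50. Den: d₁·d₂ = s^3 + 8.4*s^2 + 21.05*s + 13.65.
H(s) = (50)/(s^3 + 8.4*s^2 + 21.05*s + 13.65)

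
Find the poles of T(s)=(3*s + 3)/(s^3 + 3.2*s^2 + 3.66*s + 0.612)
Set denominator = 0: s^3 + 3.2*s^2 + 3.66*s + 0.612 = (s + 0.2)(s^2 + 3*s + 3.06) = 0 → Poles: -0.2, -1.5 + 0.9j, -1.5 - 0.9j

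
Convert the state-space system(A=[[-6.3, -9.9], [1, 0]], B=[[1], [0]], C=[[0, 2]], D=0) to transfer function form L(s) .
L(s) = C(sI - A)⁻¹B + D.
Characteristic polynomial det(sI - A) = s^2 + 6.3*s + 9.9.
Numerator from C·adj(sI-A)·B + D·det(sI-A) = 2.
L(s) = (2)/(s^2 + 6.3*s + 9.9)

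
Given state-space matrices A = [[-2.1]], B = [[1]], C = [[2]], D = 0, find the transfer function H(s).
H(s) = C(sI - A)⁻¹B + D.
Characteristic polynomial det(sI - A) = s + 2.1.
Numerator from C·adj(sI-A)·B + D·det(sI-A) = 2.
H(s) = (2)/(s + 2.1)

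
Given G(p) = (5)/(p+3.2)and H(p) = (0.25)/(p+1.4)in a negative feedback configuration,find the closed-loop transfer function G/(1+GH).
Closed-loop T = G/(1+GH).
Numerator: G_num * H_den = 5*p + 7.
Denominator: G_den * H_den + G_num * H_num = (p^2 + 4.6*p + 4.48) + (1.25) = p^2 + 4.6*p + 5.73.
T(p) = (5*p + 7)/(p^2 + 4.6*p + 5.73)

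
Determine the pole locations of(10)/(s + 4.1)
Set denominator = 0: s + 4.1 = 0 → Poles: -4.1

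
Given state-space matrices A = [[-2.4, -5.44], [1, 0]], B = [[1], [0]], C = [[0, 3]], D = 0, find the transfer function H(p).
H(p) = C(pI - A)⁻¹B + D.
Characteristic polynomial det(pI - A) = p^2 + 2.4*p + 5.44.
Numerator from C·adj(pI-A)·B + D·det(pI-A) = 3.
H(p) = (3)/(p^2 + 2.4*p + 5.44)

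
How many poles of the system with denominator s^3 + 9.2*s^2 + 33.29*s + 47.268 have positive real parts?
s^3 + 9.2*s^2 + 33.29*s + 47.268 = (s + 3.6)(s^2 + 5.6*s + 13.13). Poles: -2.8 + 2.3j, -2.8 - 2.3j, -3.6. RHP poles (Re>0): 0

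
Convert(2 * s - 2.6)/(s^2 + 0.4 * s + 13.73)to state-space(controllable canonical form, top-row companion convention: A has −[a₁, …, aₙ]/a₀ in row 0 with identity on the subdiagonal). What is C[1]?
Reachable canonical form: C = numerator coefficients (right-aligned, zero-padded to length n).
num = 2*s - 2.6, C = [[2, -2.6]].
C[1] = -2.6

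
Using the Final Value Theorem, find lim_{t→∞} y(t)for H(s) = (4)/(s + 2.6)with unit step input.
FVT: lim_{t→∞} y(t) = lim_{s→0} s*Y(s) where Y(s) = H(s)/s.
= lim_{s→0} H(s) = H(0) = num(0)/den(0) = 4/2.6 = 1.538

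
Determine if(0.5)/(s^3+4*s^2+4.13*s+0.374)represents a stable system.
Denominator: s^3 + 4*s^2 + 4.13*s + 0.374 = (s + 1.7)(s + 0.1)(s + 2.2). Poles: -0.1, -1.7, -2.2. All Re(p)<0: Yes (stable)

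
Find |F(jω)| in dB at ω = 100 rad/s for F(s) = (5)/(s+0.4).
Substitute s = j*100: F(j100) = 0.000199997 - 0.0499992j.
|F(j100)| = sqrt(Re² + Im²) = 0.05.
20*log₁₀(0.05) = -26.02 dB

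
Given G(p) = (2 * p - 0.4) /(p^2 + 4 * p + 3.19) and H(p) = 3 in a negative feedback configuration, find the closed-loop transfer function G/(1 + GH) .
Closed-loop T = G/(1+GH).
Numerator: G_num * H_den = 2*p - 0.4.
Denominator: G_den * H_den + G_num * H_num = (p^2 + 4*p + 3.19) + (6*p - 1.2) = p^2 + 10*p + 1.99.
T(p) = (2*p - 0.4)/(p^2 + 10*p + 1.99)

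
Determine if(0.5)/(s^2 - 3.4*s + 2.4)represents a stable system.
Denominator: s^2 - 3.4*s + 2.4 = (s - 1)(s - 2.4). Poles: 1, 2.4. All Re(p)<0: No (unstable)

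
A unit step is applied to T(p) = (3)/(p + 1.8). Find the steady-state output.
FVT: lim_{t→∞} y(t) = lim_{p→0} p*Y(p) where Y(p) = T(p)/p.
= lim_{p→0} T(p) = T(0) = num(0)/den(0) = 3/1.8 = 1.667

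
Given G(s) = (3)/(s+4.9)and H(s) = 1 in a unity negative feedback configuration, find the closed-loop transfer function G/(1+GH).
Closed-loop T = G/(1+GH).
Numerator: G_num * H_den = 3.
Denominator: G_den * H_den + G_num * H_num = (s + 4.9) + (3) = s + 7.9.
T(s) = (3)/(s + 7.9)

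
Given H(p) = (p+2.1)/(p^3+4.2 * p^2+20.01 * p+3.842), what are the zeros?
Set numerator = 0: p + 2.1 = 0 → Zeros: -2.1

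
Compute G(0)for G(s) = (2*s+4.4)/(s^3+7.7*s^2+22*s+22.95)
DC gain = G(0) = num(0)/den(0) = 4.4/22.95 = 0.1917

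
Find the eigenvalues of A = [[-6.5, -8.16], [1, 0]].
Eigenvalues solve det(λI - A) = 0.
Characteristic polynomial: λ^2 + 6.5*λ + 8.16 = 0.
Factor: (λ + 4.8)(λ + 1.7) = 0.
Roots: -1.7, -4.8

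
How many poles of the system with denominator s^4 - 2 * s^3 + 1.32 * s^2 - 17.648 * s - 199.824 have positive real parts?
s^4 - 2*s^3 + 1.32*s^2 - 17.648*s - 199.824 = (s - 4.6)(s + 3)(s^2 - 0.4*s + 14.48). Poles: -3, 0.2 + 3.8j, 0.2 - 3.8j, 4.6. RHP poles (Re>0): 3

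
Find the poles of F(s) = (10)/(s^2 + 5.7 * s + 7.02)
Set denominator = 0: s^2 + 5.7*s + 7.02 = (s + 1.8)(s + 3.9) = 0 → Poles: -1.8, -3.9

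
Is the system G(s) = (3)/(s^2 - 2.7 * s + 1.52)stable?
Denominator: s^2 - 2.7*s + 1.52 = (s - 1.9)(s - 0.8). Poles: 0.8, 1.9. All Re(p)<0: No (unstable)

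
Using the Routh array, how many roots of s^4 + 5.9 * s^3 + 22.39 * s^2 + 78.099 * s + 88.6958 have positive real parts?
Routh array:
s^4: [1, 22.39, 88.6958]; s^3: [5.9, 78.099]; s^2: [9.15288, 88.6958]; s^1: [20.9252]; s^0: [88.6958]
First column: [1, 5.9, 9.15288, 20.9252, 88.6958]. Sign changes = RHP roots = 0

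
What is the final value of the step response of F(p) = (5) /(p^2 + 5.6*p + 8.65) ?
FVT: lim_{t→∞} y(t) = lim_{p→0} p*Y(p) where Y(p) = F(p)/p.
= lim_{p→0} F(p) = F(0) = num(0)/den(0) = 5/8.65 = 0.578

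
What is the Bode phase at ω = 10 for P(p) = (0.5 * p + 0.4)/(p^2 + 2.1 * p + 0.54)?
Substitute p = j*10: P(j10) = 0.00631125 - 0.0489389j.
∠P(j10) = atan2(Im, Re) = atan2(-0.0489389, 0.00631125) = -82.65°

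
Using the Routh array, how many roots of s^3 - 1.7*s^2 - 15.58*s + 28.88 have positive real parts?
Routh array:
s^3: [1, -15.58]; s^2: [-1.7, 28.88]; s^1: [1.40824]; s^0: [28.88]
First column: [1, -1.7, 1.40824, 28.88]. Sign changes = RHP roots = 2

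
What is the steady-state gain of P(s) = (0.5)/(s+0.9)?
DC gain = P(0) = num(0)/den(0) = 0.5/0.9 = 0.5556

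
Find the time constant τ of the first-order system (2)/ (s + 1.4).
First-order system: τ = -1/pole. Pole = -1.4. τ = -1/(-1.4) = 0.7143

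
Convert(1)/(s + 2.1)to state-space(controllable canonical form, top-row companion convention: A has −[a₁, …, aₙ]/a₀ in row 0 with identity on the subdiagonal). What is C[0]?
Reachable canonical form: C = numerator coefficients (right-aligned, zero-padded to length n).
num = 1, C = [[1]].
C[0] = 1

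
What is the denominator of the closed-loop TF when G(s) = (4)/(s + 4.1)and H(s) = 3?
Characteristic poly = G_den * H_den + G_num * H_num = (s + 4.1) + (12) = s + 16.1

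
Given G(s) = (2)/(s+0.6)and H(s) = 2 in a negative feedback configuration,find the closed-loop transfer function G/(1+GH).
Closed-loop T = G/(1+GH).
Numerator: G_num * H_den = 2.
Denominator: G_den * H_den + G_num * H_num = (s + 0.6) + (4) = s + 4.6.
T(s) = (2)/(s + 4.6)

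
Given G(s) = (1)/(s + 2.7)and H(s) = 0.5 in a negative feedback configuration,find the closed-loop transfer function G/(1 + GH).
Closed-loop T = G/(1+GH).
Numerator: G_num * H_den = 1.
Denominator: G_den * H_den + G_num * H_num = (s + 2.7) + (0.5) = s + 3.2.
T(s) = (1)/(s + 3.2)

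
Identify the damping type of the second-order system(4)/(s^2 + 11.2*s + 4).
Standard form: ωn²/(s²+2ζωn·s+ωn²) gives ωn=2, ζ=2.8.
Overdamped (ζ = 2.8 > 1)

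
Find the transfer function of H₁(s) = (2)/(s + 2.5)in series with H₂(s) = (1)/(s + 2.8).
Series: H = H₁ · H₂ = (n₁·n₂)/(d₁·d₂).
Num: n₁·n₂ = 2. Den: d₁·d₂ = s^2 + 5.3*s + 7.
H(s) = (2)/(s^2 + 5.3*s + 7)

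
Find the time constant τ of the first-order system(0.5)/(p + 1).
First-order system: τ = -1/pole. Pole = -1. τ = -1/(-1) = 1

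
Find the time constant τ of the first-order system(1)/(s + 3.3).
First-order system: τ = -1/pole. Pole = -3.3. τ = -1/(-3.3) = 0.303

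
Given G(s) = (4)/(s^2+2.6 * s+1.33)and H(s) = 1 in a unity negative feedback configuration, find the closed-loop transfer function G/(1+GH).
Closed-loop T = G/(1+GH).
Numerator: G_num * H_den = 4.
Denominator: G_den * H_den + G_num * H_num = (s^2 + 2.6*s + 1.33) + (4) = s^2 + 2.6*s + 5.33.
T(s) = (4)/(s^2 + 2.6*s + 5.33)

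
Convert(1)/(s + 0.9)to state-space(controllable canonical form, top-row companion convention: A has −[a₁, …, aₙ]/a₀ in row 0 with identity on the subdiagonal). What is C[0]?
Reachable canonical form: C = numerator coefficients (right-aligned, zero-padded to length n).
num = 1, C = [[1]].
C[0] = 1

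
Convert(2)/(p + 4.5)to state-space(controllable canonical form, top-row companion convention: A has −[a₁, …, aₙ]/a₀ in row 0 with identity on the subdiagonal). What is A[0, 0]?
Reachable canonical form for den = p + 4.5: top row of A = -[a₁,a₂,...,aₙ]/a₀, ones on the subdiagonal, zeros elsewhere.
A = [[-4.5]].
A[0,0] = -4.5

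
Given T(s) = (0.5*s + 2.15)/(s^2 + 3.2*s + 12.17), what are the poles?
Set denominator = 0: s^2 + 3.2*s + 12.17 = 0 → Poles: -1.6 + 3.1j, -1.6 - 3.1j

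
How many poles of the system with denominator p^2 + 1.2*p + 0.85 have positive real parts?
Poles: -0.6 + 0.7j, -0.6 - 0.7j. RHP poles (Re>0): 0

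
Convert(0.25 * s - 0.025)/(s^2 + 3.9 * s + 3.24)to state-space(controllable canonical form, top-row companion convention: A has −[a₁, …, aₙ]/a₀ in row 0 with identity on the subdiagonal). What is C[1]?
Reachable canonical form: C = numerator coefficients (right-aligned, zero-padded to length n).
num = 0.25*s - 0.025, C = [[0.25, -0.025]].
C[1] = -0.025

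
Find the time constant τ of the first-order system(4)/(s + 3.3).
First-order system: τ = -1/pole. Pole = -3.3. τ = -1/(-3.3) = 0.303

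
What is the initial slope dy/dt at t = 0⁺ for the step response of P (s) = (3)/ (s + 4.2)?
IVT: y'(0⁺) = lim_{s→∞} s²·Y(s) = lim_{s→∞} s·P(s).
deg(num) = 0, deg(den) = 1, relative degree = 1, so s·P(s) → (leading num)/(leading den) = 3/1 = 3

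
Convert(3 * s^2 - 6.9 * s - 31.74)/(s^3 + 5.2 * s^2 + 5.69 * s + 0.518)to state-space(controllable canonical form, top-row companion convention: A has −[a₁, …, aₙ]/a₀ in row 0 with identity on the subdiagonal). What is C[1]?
Reachable canonical form: C = numerator coefficients (right-aligned, zero-padded to length n).
num = 3*s^2 - 6.9*s - 31.74, C = [[3, -6.9, -31.74]].
C[1] = -6.9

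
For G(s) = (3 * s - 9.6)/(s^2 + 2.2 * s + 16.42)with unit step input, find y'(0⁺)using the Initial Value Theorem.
IVT: y'(0⁺) = lim_{s→∞} s²·Y(s) = lim_{s→∞} s·G(s).
deg(num) = 1, deg(den) = 2, relative degree = 1, so s·G(s) → (leading num)/(leading den) = 3/1 = 3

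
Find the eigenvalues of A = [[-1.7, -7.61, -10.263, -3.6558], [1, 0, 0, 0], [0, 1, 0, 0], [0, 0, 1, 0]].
Eigenvalues solve det(λI - A) = 0.
Characteristic polynomial: λ^4 + 1.7*λ^3 + 7.61*λ^2 + 10.263*λ + 3.6558 = 0.
Factor: (λ + 0.6)(λ + 0.9)(λ^2 + 0.2*λ + 6.77) = 0.
Roots: -0.1 + 2.6j, -0.1 - 2.6j, -0.6, -0.9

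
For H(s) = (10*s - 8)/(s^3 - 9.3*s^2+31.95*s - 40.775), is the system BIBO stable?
Denominator: s^3 - 9.3*s^2 + 31.95*s - 40.775 = (s - 3.5)(s^2 - 5.8*s + 11.65). Poles: 2.9 + 1.8j, 2.9 - 1.8j, 3.5. All Re(p)<0: No (unstable)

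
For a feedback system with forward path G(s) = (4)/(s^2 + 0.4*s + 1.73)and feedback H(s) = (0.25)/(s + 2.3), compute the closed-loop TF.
Closed-loop T = G/(1+GH).
Numerator: G_num * H_den = 4*s + 9.2.
Denominator: G_den * H_den + G_num * H_num = (s^3 + 2.7*s^2 + 2.65*s + 3.979) + (1) = s^3 + 2.7*s^2 + 2.65*s + 4.979.
T(s) = (4*s + 9.2)/(s^3 + 2.7*s^2 + 2.65*s + 4.979)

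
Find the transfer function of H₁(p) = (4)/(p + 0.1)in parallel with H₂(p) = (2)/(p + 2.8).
Parallel: H = H₁ + H₂ = (n₁·d₂ + n₂·d₁)/(d₁·d₂).
n₁·d₂ = 4*p + 11.2. n₂·d₁ = 2*p + 0.2. Sum = 6*p + 11.4. d₁·d₂ = p^2 + 2.9*p + 0.28.
H(p) = (6*p + 11.4)/(p^2 + 2.9*p + 0.28)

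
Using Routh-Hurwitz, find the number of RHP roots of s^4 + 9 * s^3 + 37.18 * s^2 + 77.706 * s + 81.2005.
Routh array:
s^4: [1, 37.18, 81.2005]; s^3: [9, 77.706]; s^2: [28.546, 81.2005]; s^1: [52.1051]; s^0: [81.2005]
First column: [1, 9, 28.546, 52.1051, 81.2005]. Sign changes = RHP roots = 0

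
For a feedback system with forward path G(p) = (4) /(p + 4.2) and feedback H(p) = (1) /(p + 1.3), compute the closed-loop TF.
Closed-loop T = G/(1+GH).
Numerator: G_num * H_den = 4*p + 5.2.
Denominator: G_den * H_den + G_num * H_num = (p^2 + 5.5*p + 5.46) + (4) = p^2 + 5.5*p + 9.46.
T(p) = (4*p + 5.2)/(p^2 + 5.5*p + 9.46)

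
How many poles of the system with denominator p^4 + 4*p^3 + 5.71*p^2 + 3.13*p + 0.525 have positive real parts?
p^4 + 4*p^3 + 5.71*p^2 + 3.13*p + 0.525 = (p + 0.3)(p + 0.7)(p^2 + 3*p + 2.5). Poles: -0.3, -0.7, -1.5 + 0.5j, -1.5 - 0.5j. RHP poles (Re>0): 0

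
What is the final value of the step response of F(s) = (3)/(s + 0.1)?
FVT: lim_{t→∞} y(t) = lim_{s→0} s*Y(s) where Y(s) = F(s)/s.
= lim_{s→0} F(s) = F(0) = num(0)/den(0) = 3/0.1 = 30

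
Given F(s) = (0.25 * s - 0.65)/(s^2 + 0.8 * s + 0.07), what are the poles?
Set denominator = 0: s^2 + 0.8*s + 0.07 = (s + 0.7)(s + 0.1) = 0 → Poles: -0.1, -0.7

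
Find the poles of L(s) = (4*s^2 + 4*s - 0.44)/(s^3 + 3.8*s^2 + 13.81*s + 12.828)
Set denominator = 0: s^3 + 3.8*s^2 + 13.81*s + 12.828 = (s + 1.2)(s^2 + 2.6*s + 10.69) = 0 → Poles: -1.2, -1.3 + 3j, -1.3 - 3j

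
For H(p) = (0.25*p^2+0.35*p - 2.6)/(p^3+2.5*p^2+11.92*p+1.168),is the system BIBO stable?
Denominator: p^3 + 2.5*p^2 + 11.92*p + 1.168 = (p + 0.1)(p^2 + 2.4*p + 11.68). Poles: -0.1, -1.2 + 3.2j, -1.2 - 3.2j. All Re(p)<0: Yes (stable)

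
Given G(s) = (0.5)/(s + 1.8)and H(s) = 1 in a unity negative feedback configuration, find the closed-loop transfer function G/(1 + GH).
Closed-loop T = G/(1+GH).
Numerator: G_num * H_den = 0.5.
Denominator: G_den * H_den + G_num * H_num = (s + 1.8) + (0.5) = s + 2.3.
T(s) = (0.5)/(s + 2.3)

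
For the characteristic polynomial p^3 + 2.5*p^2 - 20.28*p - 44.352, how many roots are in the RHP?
p^3 + 2.5*p^2 - 20.28*p - 44.352 = (p - 4.4)(p + 4.8)(p + 2.1). Poles: -2.1, -4.8, 4.4. RHP poles (Re>0): 1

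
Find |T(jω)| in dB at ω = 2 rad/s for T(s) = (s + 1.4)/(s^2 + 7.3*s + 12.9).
Substitute s = j*2: T(j2) = 0.142491 - 0.00902965j.
|T(j2)| = sqrt(Re² + Im²) = 0.1428.
20*log₁₀(0.1428) = -16.91 dB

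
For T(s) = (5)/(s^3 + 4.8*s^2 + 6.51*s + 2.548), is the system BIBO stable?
Denominator: s^3 + 4.8*s^2 + 6.51*s + 2.548 = (s + 0.7)(s + 2.8)(s + 1.3). Poles: -0.7, -1.3, -2.8. All Re(p)<0: Yes (stable)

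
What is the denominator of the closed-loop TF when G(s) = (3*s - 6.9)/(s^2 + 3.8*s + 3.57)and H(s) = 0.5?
Characteristic poly = G_den * H_den + G_num * H_num = (s^2 + 3.8*s + 3.57) + (1.5*s - 3.45) = s^2 + 5.3*s + 0.12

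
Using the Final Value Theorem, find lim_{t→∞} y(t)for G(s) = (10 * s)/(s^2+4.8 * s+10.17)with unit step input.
FVT: lim_{t→∞} y(t) = lim_{s→0} s*Y(s) where Y(s) = G(s)/s.
= lim_{s→0} G(s) = G(0) = num(0)/den(0) = 0/10.17 = 0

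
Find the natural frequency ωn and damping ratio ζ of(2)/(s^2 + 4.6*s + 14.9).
Underdamped: complex pole -2.3 + 3.1j. ωn = |pole| = 3.86, ζ = -Re(pole)/ωn = 0.5958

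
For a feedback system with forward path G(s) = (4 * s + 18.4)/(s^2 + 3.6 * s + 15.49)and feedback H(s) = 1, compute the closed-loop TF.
Closed-loop T = G/(1+GH).
Numerator: G_num * H_den = 4*s + 18.4.
Denominator: G_den * H_den + G_num * H_num = (s^2 + 3.6*s + 15.49) + (4*s + 18.4) = s^2 + 7.6*s + 33.89.
T(s) = (4*s + 18.4)/(s^2 + 7.6*s + 33.89)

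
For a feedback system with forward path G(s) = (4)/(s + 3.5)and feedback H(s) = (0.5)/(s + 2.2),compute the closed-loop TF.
Closed-loop T = G/(1+GH).
Numerator: G_num * H_den = 4*s + 8.8.
Denominator: G_den * H_den + G_num * H_num = (s^2 + 5.7*s + 7.7) + (2) = s^2 + 5.7*s + 9.7.
T(s) = (4*s + 8.8)/(s^2 + 5.7*s + 9.7)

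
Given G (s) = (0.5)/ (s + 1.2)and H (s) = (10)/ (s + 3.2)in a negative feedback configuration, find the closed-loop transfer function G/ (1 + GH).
Closed-loop T = G/(1+GH).
Numerator: G_num * H_den = 0.5*s + 1.6.
Denominator: G_den * H_den + G_num * H_num = (s^2 + 4.4*s + 3.84) + (5) = s^2 + 4.4*s + 8.84.
T(s) = (0.5*s + 1.6)/(s^2 + 4.4*s + 8.84)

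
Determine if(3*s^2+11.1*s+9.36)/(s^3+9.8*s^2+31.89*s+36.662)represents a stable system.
Denominator: s^3 + 9.8*s^2 + 31.89*s + 36.662 = (s + 4.6)(s^2 + 5.2*s + 7.97). Poles: -2.6 + 1.1j, -2.6 - 1.1j, -4.6. All Re(p)<0: Yes (stable)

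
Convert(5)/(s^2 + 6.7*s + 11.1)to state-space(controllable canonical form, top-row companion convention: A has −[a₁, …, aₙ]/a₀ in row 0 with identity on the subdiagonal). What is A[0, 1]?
Reachable canonical form for den = s^2 + 6.7*s + 11.1: top row of A = -[a₁,a₂,...,aₙ]/a₀, ones on the subdiagonal, zeros elsewhere.
A = [[-6.7, -11.1], [1, 0]].
A[0,1] = -11.1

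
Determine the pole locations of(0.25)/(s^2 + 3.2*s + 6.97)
Set denominator = 0: s^2 + 3.2*s + 6.97 = 0 → Poles: -1.6 + 2.1j, -1.6 - 2.1j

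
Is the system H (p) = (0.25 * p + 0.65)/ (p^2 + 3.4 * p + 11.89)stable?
Denominator: p^2 + 3.4*p + 11.89. Poles: -1.7 + 3j, -1.7 - 3j. All Re(p)<0: Yes (stable)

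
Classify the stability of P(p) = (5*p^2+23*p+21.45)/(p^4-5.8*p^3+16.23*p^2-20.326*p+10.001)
Denominator: p^4 - 5.8*p^3 + 16.23*p^2 - 20.326*p + 10.001 = (p^2 - 3.6*p + 6.85)(p^2 - 2.2*p + 1.46). Poles: 1.1 + 0.5j, 1.1 - 0.5j, 1.8 + 1.9j, 1.8 - 1.9j. Unstable (4 pole(s) in RHP)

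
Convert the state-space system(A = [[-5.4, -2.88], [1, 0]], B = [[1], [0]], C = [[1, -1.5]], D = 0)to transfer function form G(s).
G(s) = C(sI - A)⁻¹B + D.
Characteristic polynomial det(sI - A) = s^2 + 5.4*s + 2.88.
Numerator from C·adj(sI-A)·B + D·det(sI-A) = s - 1.5.
G(s) = (s - 1.5)/(s^2 + 5.4*s + 2.88)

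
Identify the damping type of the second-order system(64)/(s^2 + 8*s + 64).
Standard form: ωn²/(s²+2ζωn·s+ωn²) gives ωn=8, ζ=0.5.
Underdamped (ζ = 0.5 < 1)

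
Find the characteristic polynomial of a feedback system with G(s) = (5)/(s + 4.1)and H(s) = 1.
Characteristic poly = G_den * H_den + G_num * H_num = (s + 4.1) + (5) = s + 9.1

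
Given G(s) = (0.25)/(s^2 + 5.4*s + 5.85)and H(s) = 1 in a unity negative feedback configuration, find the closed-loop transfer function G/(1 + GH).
Closed-loop T = G/(1+GH).
Numerator: G_num * H_den = 0.25.
Denominator: G_den * H_den + G_num * H_num = (s^2 + 5.4*s + 5.85) + (0.25) = s^2 + 5.4*s + 6.1.
T(s) = (0.25)/(s^2 + 5.4*s + 6.1)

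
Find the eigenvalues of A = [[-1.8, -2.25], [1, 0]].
Eigenvalues solve det(λI - A) = 0.
Characteristic polynomial: λ^2 + 1.8*λ + 2.25 = 0.
Roots: -0.9 + 1.2j, -0.9 - 1.2j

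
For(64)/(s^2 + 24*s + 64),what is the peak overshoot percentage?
Standard form: ωn²/(s²+2ζωn·s+ωn²) → ωn = 8, ζ = 1.5.
ζ ≥ 1, so the response is non-oscillatory: peak overshoot = 0%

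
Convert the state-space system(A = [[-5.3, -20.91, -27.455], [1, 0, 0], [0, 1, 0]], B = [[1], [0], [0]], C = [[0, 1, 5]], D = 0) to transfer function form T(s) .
T(s) = C(sI - A)⁻¹B + D.
Characteristic polynomial det(sI - A) = s^3 + 5.3*s^2 + 20.91*s + 27.455.
Numerator from C·adj(sI-A)·B + D·det(sI-A) = s + 5.
T(s) = (s + 5)/(s^3 + 5.3*s^2 + 20.91*s + 27.455)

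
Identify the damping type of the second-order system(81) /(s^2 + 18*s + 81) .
Standard form: ωn²/(s²+2ζωn·s+ωn²) gives ωn=9, ζ=1.
Critically damped (ζ = 1)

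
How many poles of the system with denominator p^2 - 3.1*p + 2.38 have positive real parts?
p^2 - 3.1*p + 2.38 = (p - 1.7)(p - 1.4). Poles: 1.4, 1.7. RHP poles (Re>0): 2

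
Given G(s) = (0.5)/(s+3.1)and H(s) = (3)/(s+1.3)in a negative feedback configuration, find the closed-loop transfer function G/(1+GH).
Closed-loop T = G/(1+GH).
Numerator: G_num * H_den = 0.5*s + 0.65.
Denominator: G_den * H_den + G_num * H_num = (s^2 + 4.4*s + 4.03) + (1.5) = s^2 + 4.4*s + 5.53.
T(s) = (0.5*s + 0.65)/(s^2 + 4.4*s + 5.53)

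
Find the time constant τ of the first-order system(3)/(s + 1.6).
First-order system: τ = -1/pole. Pole = -1.6. τ = -1/(-1.6) = 0.625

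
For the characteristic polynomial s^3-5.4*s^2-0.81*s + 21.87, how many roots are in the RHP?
s^3 - 5.4*s^2 - 0.81*s + 21.87 = (s - 4.5)(s + 1.8)(s - 2.7). Poles: -1.8, 2.7, 4.5. RHP poles (Re>0): 2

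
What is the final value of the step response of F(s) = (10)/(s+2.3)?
FVT: lim_{t→∞} y(t) = lim_{s→0} s*Y(s) where Y(s) = F(s)/s.
= lim_{s→0} F(s) = F(0) = num(0)/den(0) = 10/2.3 = 4.348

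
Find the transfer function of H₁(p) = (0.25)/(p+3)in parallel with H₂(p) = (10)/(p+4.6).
Parallel: H = H₁ + H₂ = (n₁·d₂ + n₂·d₁)/(d₁·d₂).
n₁·d₂ = 0.25*p + 1.15. n₂·d₁ = 10*p + 30. Sum = 10.25*p + 31.15. d₁·d₂ = p^2 + 7.6*p + 13.8.
H(p) = (10.25*p + 31.15)/(p^2 + 7.6*p + 13.8)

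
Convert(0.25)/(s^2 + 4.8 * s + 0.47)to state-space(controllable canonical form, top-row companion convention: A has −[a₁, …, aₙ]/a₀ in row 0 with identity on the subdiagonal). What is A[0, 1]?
Reachable canonical form for den = s^2 + 4.8*s + 0.47: top row of A = -[a₁,a₂,...,aₙ]/a₀, ones on the subdiagonal, zeros elsewhere.
A = [[-4.8, -0.47], [1, 0]].
A[0,1] = -0.47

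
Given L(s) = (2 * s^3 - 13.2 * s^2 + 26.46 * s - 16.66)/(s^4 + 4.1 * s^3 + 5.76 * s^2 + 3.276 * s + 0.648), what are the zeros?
Set numerator = 0: 2*s^3 - 13.2*s^2 + 26.46*s - 16.66 = 2*(s - 3.5)(s - 1.7)(s - 1.4) = 0 → Zeros: 1.4, 1.7, 3.5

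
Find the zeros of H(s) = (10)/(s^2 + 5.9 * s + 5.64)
Numerator is a nonzero constant (10) → Zeros: none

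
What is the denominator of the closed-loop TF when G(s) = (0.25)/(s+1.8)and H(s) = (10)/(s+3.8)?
Characteristic poly = G_den * H_den + G_num * H_num = (s^2 + 5.6*s + 6.84) + (2.5) = s^2 + 5.6*s + 9.34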